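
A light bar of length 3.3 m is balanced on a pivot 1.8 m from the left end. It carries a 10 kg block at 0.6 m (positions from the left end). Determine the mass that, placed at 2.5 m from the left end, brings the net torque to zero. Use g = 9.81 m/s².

m ≈ 17.1 kg

Sum moments about the pivot (at 1.8 m from the left end) (the support reaction has zero arm there).
Block: 10 × 9.81 = 98.1 N down at 0.6 m → arm 1.2 m, τ = 98.1 × 1.2 = 117.7 N·m counterclockwise.
Net moment of known loads = 117.7 N·m counterclockwise.
An unknown mass m at 2.5 m has arm 0.7 m; its moment is m·g·0.7 clockwise.
For rotational equilibrium, m × 9.81 × 0.7 = 117.7, so m = 117.7 / (9.81 × 0.7) = 17.1 kg.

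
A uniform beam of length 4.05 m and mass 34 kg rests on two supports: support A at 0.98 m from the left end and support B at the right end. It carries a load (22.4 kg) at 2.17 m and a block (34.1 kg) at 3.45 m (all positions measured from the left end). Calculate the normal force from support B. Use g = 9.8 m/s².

R_B ≈ 467 N

About support A:
Beam weight: 34 × 9.8 = 333.2 N down at 2.025 m → arm 1.045 m, τ = 333.2 × 1.045 = 348.2 N·m clockwise.
Load: 22.4 × 9.8 = 219.5 N down at 2.17 m → arm 1.19 m, τ = 219.5 × 1.19 = 261.2 N·m clockwise.
Block: 34.1 × 9.8 = 334.2 N down at 3.45 m → arm 2.47 m, τ = 334.2 × 2.47 = 825.5 N·m clockwise.
Net load moment about support A = 1435 N·m clockwise.
Reaction R at support B is upward at 4.05 m, arm 3.07 m → moment R × 3.07 counterclockwise.
Setting net torque to zero: R × 3.07 = 1435 → R = 467 N.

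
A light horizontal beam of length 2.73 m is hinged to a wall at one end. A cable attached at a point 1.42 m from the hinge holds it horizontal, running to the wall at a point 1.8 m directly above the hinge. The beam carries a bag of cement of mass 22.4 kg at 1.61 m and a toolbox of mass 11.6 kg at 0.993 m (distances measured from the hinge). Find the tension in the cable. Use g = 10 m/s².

T ≈ 427 N

Taking torques about the hinge:
Bag of cement: 22.4 × 10 = 224 N down at 1.61 m → arm 1.61 m, τ = 224 × 1.61 = 360.6 N·m clockwise.
Toolbox: 11.6 × 10 = 116 N down at 0.993 m → arm 0.993 m, τ = 116 × 0.993 = 115.2 N·m clockwise.
Total clockwise load moment = 475.8 N·m.
The cable tension T acts at 1.42 m; only its component perpendicular to the beam, T sinθ, produces torque. sinθ = h/√(h²+d²) = 1.8/√(1.8²+1.42²) = 0.7851.
Στ = 0 ⇒ T × 1.42 × 0.7851 = 475.8 ⇒ T = 475.8 / 1.115 = 427 N.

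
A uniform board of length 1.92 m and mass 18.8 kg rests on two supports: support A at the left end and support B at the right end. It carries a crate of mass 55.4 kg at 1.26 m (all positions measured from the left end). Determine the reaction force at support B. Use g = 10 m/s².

R_B ≈ 458 N

Sum moments about support A (its reaction then has zero moment arm).
Beam weight: 18.8 × 10 = 188 N down at 0.96 m → arm 0.96 m, τ = 188 × 0.96 = 180.5 N·m clockwise.
Crate: 55.4 × 10 = 554 N down at 1.26 m → arm 1.26 m, τ = 554 × 1.26 = 698 N·m clockwise.
Net load moment about support A = 878.5 N·m clockwise.
Reaction R at support B is upward at 1.92 m, arm 1.92 m → moment R × 1.92 counterclockwise.
Στ = 0 ⇒ R × 1.92 = 878.5 ⇒ R = 458 N.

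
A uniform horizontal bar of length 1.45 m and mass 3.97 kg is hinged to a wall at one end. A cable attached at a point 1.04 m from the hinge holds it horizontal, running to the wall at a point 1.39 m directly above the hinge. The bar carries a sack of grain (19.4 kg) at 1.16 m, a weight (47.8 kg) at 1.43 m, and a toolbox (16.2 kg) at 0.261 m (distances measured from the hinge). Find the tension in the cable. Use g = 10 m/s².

T ≈ 1180 N

Sum moments about the hinge (the unknown hinge reaction has zero arm there).
Beam weight: 3.97 × 10 = 39.7 N down at 0.725 m → arm 0.725 m, τ = 39.7 × 0.725 = 28.78 N·m clockwise.
Sack of grain: 19.4 × 10 = 194 N down at 1.16 m → arm 1.16 m, τ = 194 × 1.16 = 225 N·m clockwise.
Weight: 47.8 × 10 = 478 N down at 1.43 m → arm 1.43 m, τ = 478 × 1.43 = 683.5 N·m clockwise.
Toolbox: 16.2 × 10 = 162 N down at 0.261 m → arm 0.261 m, τ = 162 × 0.261 = 42.28 N·m clockwise.
Total clockwise load moment = 979.6 N·m.
The cable tension T acts at 1.04 m; only its component perpendicular to the bar, T sinθ, produces torque. sinθ = h/√(h²+d²) = 1.39/√(1.39²+1.04²) = 0.8007.
For rotational equilibrium, T × 1.04 × 0.8007 = 979.6, so T = 979.6 / 0.8327 = 1180 N.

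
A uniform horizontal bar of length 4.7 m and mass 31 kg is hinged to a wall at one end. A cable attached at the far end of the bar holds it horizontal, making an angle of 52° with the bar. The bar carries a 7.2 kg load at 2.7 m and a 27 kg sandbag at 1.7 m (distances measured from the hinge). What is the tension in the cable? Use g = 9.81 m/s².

T ≈ 366 N

Take moments about the hinge.
Beam weight: 31 × 9.81 = 304.1 N down at 2.35 m → arm 2.35 m, τ = 304.1 × 2.35 = 714.6 N·m clockwise.
Load: 7.2 × 9.81 = 70.63 N down at 2.7 m → arm 2.7 m, τ = 70.63 × 2.7 = 190.7 N·m clockwise.
Sandbag: 27 × 9.81 = 264.9 N down at 1.7 m → arm 1.7 m, τ = 264.9 × 1.7 = 450.3 N·m clockwise.
Total clockwise load moment = 1356 N·m.
The cable tension T acts at 4.7 m; only its component perpendicular to the bar, T sinθ, produces torque. sin 52° = 0.788.
Balancing moments: T × 4.7 × 0.788 = 1356, giving T = 1356 / 3.704 = 366 N.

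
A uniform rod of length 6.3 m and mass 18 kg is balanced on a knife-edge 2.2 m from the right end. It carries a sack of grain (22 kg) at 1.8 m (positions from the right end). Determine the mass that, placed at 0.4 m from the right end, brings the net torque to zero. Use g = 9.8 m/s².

Take moments about the knife-edge (at 2.2 m from the right end).
Beam weight: 18 × 9.8 = 176.4 N down at 3.15 m → arm 0.95 m, τ = 176.4 × 0.95 = 167.6 N·m counterclockwise.
Sack of grain: 22 × 9.8 = 215.6 N down at 1.8 m → arm 0.4 m, τ = 215.6 × 0.4 = 86.24 N·m clockwise.
Net moment of known loads = 81.36 N·m counterclockwise.
An unknown mass m at 0.4 m has arm 1.8 m; its moment is m·g·1.8 clockwise.
Setting net torque to zero: m × 9.8 × 1.8 = 81.36 → m = 81.36 / (9.8 × 1.8) = 4.61 kg.

m ≈ 4.61 kg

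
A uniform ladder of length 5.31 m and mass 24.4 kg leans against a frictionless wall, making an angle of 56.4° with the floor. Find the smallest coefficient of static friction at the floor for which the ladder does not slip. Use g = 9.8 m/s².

Take moments about the foot of the ladder.
Ladder weight 24.4×9.8 = 239.1 N acts at 2.655 m along the ladder; its horizontal arm is 2.655·cos56.4° = 1.469 m → τ = 351.2 N·m clockwise.
Wall normal N acts horizontally at the top; its moment arm is the height L sinθ = 5.31·sin56.4° = 4.423 m, counterclockwise.
For rotational equilibrium, N × 4.423 = 351.2, so N = 79.4 N.
ΣFx = 0 ⇒ f = N_wall = 79.4 N. ΣFy = 0 ⇒ N_floor = 239.1 N.
μ_min = f / N_floor = 79.4 / 239.1 = 0.332.

μ_min ≈ 0.332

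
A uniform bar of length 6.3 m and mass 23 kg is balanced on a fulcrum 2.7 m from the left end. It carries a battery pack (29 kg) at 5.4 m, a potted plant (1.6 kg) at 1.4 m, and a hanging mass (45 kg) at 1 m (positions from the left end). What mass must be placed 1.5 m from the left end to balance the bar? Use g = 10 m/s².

About the fulcrum (at 2.7 m from the left end):
Beam weight: 23 × 10 = 230 N down at 3.15 m → arm 0.45 m, τ = 230 × 0.45 = 103.5 N·m clockwise.
Battery pack: 29 × 10 = 290 N down at 5.4 m → arm 2.7 m, τ = 290 × 2.7 = 783 N·m clockwise.
Potted plant: 1.6 × 10 = 16 N down at 1.4 m → arm 1.3 m, τ = 16 × 1.3 = 20.8 N·m counterclockwise.
Hanging mass: 45 × 10 = 450 N down at 1 m → arm 1.7 m, τ = 450 × 1.7 = 765 N·m counterclockwise.
Net moment of known loads = 100.7 N·m clockwise.
An unknown mass m at 1.5 m has arm 1.2 m; its moment is m·g·1.2 counterclockwise.
For rotational equilibrium, m × 10 × 1.2 = 100.7, so m = 100.7 / (10 × 1.2) = 8.39 kg.

m ≈ 8.39 kg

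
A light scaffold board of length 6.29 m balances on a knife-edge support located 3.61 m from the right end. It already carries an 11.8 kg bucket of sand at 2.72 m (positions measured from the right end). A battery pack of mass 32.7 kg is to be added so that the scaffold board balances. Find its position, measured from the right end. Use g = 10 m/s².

Sum moments about the knife-edge support (at 3.61 m from the right end) (the support reaction has zero arm there).
Bucket of sand: 11.8 × 10 = 118 N down at 2.72 m → arm 0.89 m, τ = 118 × 0.89 = 105 N·m clockwise.
Net moment of existing loads = 105 N·m clockwise.
The battery pack weighs 32.7 × 10 = 327 N and must supply an equal counterclockwise moment, so its lever arm about the knife-edge support is 105 / 327 = 0.321 m.
That puts it at 3.61 + 0.321 = 3.93 m from the right end.

x ≈ 3.93 m from the right end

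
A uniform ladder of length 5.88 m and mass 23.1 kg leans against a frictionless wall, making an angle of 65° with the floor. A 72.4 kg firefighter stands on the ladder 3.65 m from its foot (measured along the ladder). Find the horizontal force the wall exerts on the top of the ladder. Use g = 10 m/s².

Choose the foot of the ladder as the axis so the floor normal and friction both act there and drop out.
Ladder weight 23.1×10 = 231 N acts at 2.94 m along the ladder; its horizontal arm is 2.94·cos65° = 1.242 m → τ = 286.9 N·m clockwise.
Firefighter: 72.4×10 = 724 N at 3.65 m → arm 1.543 m → τ = 1117 N·m clockwise.
Wall normal N acts horizontally at the top; its moment arm is the height L sinθ = 5.88·sin65° = 5.329 m, counterclockwise.
Balancing moments: N × 5.329 = 1404, giving N = 263 N.

N_wall ≈ 263 N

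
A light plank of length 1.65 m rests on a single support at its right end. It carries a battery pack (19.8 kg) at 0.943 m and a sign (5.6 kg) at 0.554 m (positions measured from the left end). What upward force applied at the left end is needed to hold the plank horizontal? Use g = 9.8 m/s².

Take moments about the right end.
Battery pack: 19.8 × 9.8 = 194 N down at 0.943 m → arm 0.707 m, τ = 194 × 0.707 = 137.2 N·m counterclockwise.
Sign: 5.6 × 9.8 = 54.88 N down at 0.554 m → arm 1.096 m, τ = 54.88 × 1.096 = 60.15 N·m counterclockwise.
Net moment of the loads = 197.3 N·m counterclockwise.
The upward force F acts at the left end, arm 1.65 m, giving F × 1.65 clockwise.
Setting net torque to zero: F × 1.65 = 197.3 → F = 197.3 / 1.65 = 120 N.

F ≈ 120 N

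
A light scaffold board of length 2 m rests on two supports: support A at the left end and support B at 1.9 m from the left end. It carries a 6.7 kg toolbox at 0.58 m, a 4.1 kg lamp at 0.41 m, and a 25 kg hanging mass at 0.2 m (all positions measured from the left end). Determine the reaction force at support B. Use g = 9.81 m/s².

R_B ≈ 54.6 N

About support A:
Toolbox: 6.7 × 9.81 = 65.73 N down at 0.58 m → arm 0.58 m, τ = 65.73 × 0.58 = 38.12 N·m clockwise.
Lamp: 4.1 × 9.81 = 40.22 N down at 0.41 m → arm 0.41 m, τ = 40.22 × 0.41 = 16.49 N·m clockwise.
Hanging mass: 25 × 9.81 = 245.2 N down at 0.2 m → arm 0.2 m, τ = 245.2 × 0.2 = 49.04 N·m clockwise.
Net load moment about support A = 103.7 N·m clockwise.
Reaction R at support B is upward at 1.9 m, arm 1.9 m → moment R × 1.9 counterclockwise.
For rotational equilibrium, R × 1.9 = 103.7, so R = 54.6 N.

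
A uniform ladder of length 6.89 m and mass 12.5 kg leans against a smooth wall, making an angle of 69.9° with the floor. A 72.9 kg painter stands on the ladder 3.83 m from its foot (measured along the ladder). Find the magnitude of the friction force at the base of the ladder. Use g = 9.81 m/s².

f ≈ 168 N

Take moments about the foot of the ladder.
Ladder weight 12.5×9.81 = 122.6 N acts at 3.445 m along the ladder; its horizontal arm is 3.445·cos69.9° = 1.184 m → τ = 145.2 N·m clockwise.
Painter: 72.9×9.81 = 715.1 N at 3.83 m → arm 1.316 m → τ = 941.1 N·m clockwise.
Wall normal N acts horizontally at the top; its moment arm is the height L sinθ = 6.89·sin69.9° = 6.47 m, counterclockwise.
For rotational equilibrium, N × 6.47 = 1086, so N = 168 N.
ΣFx = 0: friction at the foot balances the wall's push, so f = N_wall = 168 N.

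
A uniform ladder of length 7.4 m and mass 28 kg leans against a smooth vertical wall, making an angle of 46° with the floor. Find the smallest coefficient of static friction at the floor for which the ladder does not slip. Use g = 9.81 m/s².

μ_min ≈ 0.483

Taking torques about the foot of the ladder:
Ladder weight 28×9.81 = 274.7 N acts at 3.7 m along the ladder; its horizontal arm is 3.7·cos46° = 2.57 m → τ = 706 N·m clockwise.
Wall normal N acts horizontally at the top; its moment arm is the height L sinθ = 7.4·sin46° = 5.323 m, counterclockwise.
Στ = 0 ⇒ N × 5.323 = 706 ⇒ N = 132.6 N.
ΣFx = 0 ⇒ f = N_wall = 132.6 N. ΣFy = 0 ⇒ N_floor = 274.7 N.
μ_min = f / N_floor = 132.6 / 274.7 = 0.483.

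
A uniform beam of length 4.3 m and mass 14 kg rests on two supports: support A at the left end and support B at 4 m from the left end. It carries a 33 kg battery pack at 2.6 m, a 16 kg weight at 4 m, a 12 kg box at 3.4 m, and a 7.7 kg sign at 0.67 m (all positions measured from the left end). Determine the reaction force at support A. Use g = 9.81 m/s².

R_A ≈ 257 N

Taking torques about support B:
Beam weight: 14 × 9.81 = 137.3 N down at 2.15 m → arm 1.85 m, τ = 137.3 × 1.85 = 254 N·m counterclockwise.
Battery pack: 33 × 9.81 = 323.7 N down at 2.6 m → arm 1.4 m, τ = 323.7 × 1.4 = 453.2 N·m counterclockwise.
Weight: acts at the support B, moment arm 0 → no torque.
Box: 12 × 9.81 = 117.7 N down at 3.4 m → arm 0.6 m, τ = 117.7 × 0.6 = 70.62 N·m counterclockwise.
Sign: 7.7 × 9.81 = 75.54 N down at 0.67 m → arm 3.33 m, τ = 75.54 × 3.33 = 251.5 N·m counterclockwise.
Net load moment about support B = 1029 N·m counterclockwise.
Reaction R at support A is upward at 0 m, arm 4 m → moment R × 4 clockwise.
Balancing moments: R × 4 = 1029, giving R = 257 N.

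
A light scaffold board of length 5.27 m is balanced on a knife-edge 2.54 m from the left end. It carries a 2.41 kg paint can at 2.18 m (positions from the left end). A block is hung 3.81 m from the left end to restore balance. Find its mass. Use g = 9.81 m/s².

m ≈ 0.683 kg

Taking torques about the knife-edge (at 2.54 m from the left end):
Paint can: 2.41 × 9.81 = 23.64 N down at 2.18 m → arm 0.36 m, τ = 23.64 × 0.36 = 8.51 N·m counterclockwise.
Net moment of known loads = 8.51 N·m counterclockwise.
An unknown mass m at 3.81 m has arm 1.27 m; its moment is m·g·1.27 clockwise.
For rotational equilibrium, m × 9.81 × 1.27 = 8.51, so m = 8.51 / (9.81 × 1.27) = 0.683 kg.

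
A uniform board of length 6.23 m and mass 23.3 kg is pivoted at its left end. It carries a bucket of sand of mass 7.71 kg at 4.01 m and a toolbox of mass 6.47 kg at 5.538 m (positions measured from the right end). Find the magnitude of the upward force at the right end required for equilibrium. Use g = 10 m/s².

Sum moments about the left end (the unknown pivot reaction has zero arm there).
Beam weight: 23.3 × 10 = 233 N down at 3.115 m → arm 3.115 m, τ = 233 × 3.115 = 725.8 N·m clockwise.
Bucket of sand: 7.71 × 10 = 77.1 N down at 4.01 m → arm 2.22 m, τ = 77.1 × 2.22 = 171.2 N·m clockwise.
Toolbox: 6.47 × 10 = 64.7 N down at 5.538 m → arm 0.692 m, τ = 64.7 × 0.692 = 44.77 N·m clockwise.
Net moment of the loads = 941.8 N·m clockwise.
The upward force F acts at the right end, arm 6.23 m, giving F × 6.23 counterclockwise.
For rotational equilibrium, F × 6.23 = 941.8, so F = 941.8 / 6.23 = 151 N.

F ≈ 151 N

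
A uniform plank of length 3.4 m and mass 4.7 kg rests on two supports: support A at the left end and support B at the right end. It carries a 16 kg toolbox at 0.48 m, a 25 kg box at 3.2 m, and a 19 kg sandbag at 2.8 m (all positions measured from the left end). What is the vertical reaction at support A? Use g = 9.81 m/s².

R_A ≈ 205 N

Sum moments about support B (its reaction then has zero moment arm).
Beam weight: 4.7 × 9.81 = 46.11 N down at 1.7 m → arm 1.7 m, τ = 46.11 × 1.7 = 78.39 N·m counterclockwise.
Toolbox: 16 × 9.81 = 157 N down at 0.48 m → arm 2.92 m, τ = 157 × 2.92 = 458.4 N·m counterclockwise.
Box: 25 × 9.81 = 245.2 N down at 3.2 m → arm 0.2 m, τ = 245.2 × 0.2 = 49.04 N·m counterclockwise.
Sandbag: 19 × 9.81 = 186.4 N down at 2.8 m → arm 0.6 m, τ = 186.4 × 0.6 = 111.8 N·m counterclockwise.
Net load moment about support B = 697.6 N·m counterclockwise.
Reaction R at support A is upward at 0 m, arm 3.4 m → moment R × 3.4 clockwise.
For rotational equilibrium, R × 3.4 = 697.6, so R = 205 N.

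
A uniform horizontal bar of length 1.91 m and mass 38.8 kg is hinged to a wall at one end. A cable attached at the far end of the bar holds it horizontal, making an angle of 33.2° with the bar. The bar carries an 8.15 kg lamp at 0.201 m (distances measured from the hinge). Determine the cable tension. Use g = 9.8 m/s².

T ≈ 363 N

About the hinge:
Beam weight: 38.8 × 9.8 = 380.2 N down at 0.955 m → arm 0.955 m, τ = 380.2 × 0.955 = 363.1 N·m clockwise.
Lamp: 8.15 × 9.8 = 79.87 N down at 0.201 m → arm 0.201 m, τ = 79.87 × 0.201 = 16.05 N·m clockwise.
Total clockwise load moment = 379.2 N·m.
The cable tension T acts at 1.91 m; only its component perpendicular to the bar, T sinθ, produces torque. sin 33.2° = 0.5476.
Setting net torque to zero: T × 1.91 × 0.5476 = 379.2 → T = 379.2 / 1.046 = 363 N.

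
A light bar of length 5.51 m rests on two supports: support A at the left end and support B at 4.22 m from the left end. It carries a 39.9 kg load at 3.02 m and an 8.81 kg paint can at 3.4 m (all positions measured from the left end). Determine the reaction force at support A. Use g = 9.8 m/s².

Take moments about support B.
Load: 39.9 × 9.8 = 391 N down at 3.02 m → arm 1.2 m, τ = 391 × 1.2 = 469.2 N·m counterclockwise.
Paint can: 8.81 × 9.8 = 86.34 N down at 3.4 m → arm 0.82 m, τ = 86.34 × 0.82 = 70.8 N·m counterclockwise.
Net load moment about support B = 540 N·m counterclockwise.
Reaction R at support A is upward at 0 m, arm 4.22 m → moment R × 4.22 clockwise.
Balancing moments: R × 4.22 = 540, giving R = 128 N.

R_A ≈ 128 N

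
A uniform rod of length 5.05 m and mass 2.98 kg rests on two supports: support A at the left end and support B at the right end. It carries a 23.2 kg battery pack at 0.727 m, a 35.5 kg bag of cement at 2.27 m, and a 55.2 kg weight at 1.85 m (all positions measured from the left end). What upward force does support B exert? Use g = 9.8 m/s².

Sum moments about support A (its reaction then has zero moment arm).
Beam weight: 2.98 × 9.8 = 29.2 N down at 2.525 m → arm 2.525 m, τ = 29.2 × 2.525 = 73.73 N·m clockwise.
Battery pack: 23.2 × 9.8 = 227.4 N down at 0.727 m → arm 0.727 m, τ = 227.4 × 0.727 = 165.3 N·m clockwise.
Bag of cement: 35.5 × 9.8 = 347.9 N down at 2.27 m → arm 2.27 m, τ = 347.9 × 2.27 = 789.7 N·m clockwise.
Weight: 55.2 × 9.8 = 541 N down at 1.85 m → arm 1.85 m, τ = 541 × 1.85 = 1001 N·m clockwise.
Net load moment about support A = 2030 N·m clockwise.
Reaction R at support B is upward at 5.05 m, arm 5.05 m → moment R × 5.05 counterclockwise.
Balancing moments: R × 5.05 = 2030, giving R = 402 N.

R_B ≈ 402 N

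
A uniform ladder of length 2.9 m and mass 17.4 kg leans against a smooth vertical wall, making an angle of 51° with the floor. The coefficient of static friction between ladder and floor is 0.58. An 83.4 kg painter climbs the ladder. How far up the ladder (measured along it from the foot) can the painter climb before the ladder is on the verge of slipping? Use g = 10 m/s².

Sum moments about the foot of the ladder (the floor normal and friction both act there and drop out).
Ladder weight 17.4×10 = 174 N acts at 1.45 m along the ladder; its horizontal arm is 1.45·cos51° = 0.9125 m → τ = 158.8 N·m clockwise.
Painter weight 83.4×10 = 834 N at distance d → arm d·cos51° → τ = 834·d·0.6293 clockwise.
Wall normal N at the top has arm L sinθ = 2.254 m counterclockwise, so Στ = 0 gives N·2.254 = 158.8 + 524.8·d.
ΣFy = 0 ⇒ N_floor = 1008 N, so the maximum friction is μ_s·N_floor = 0.58×1008 = 584.6 N. ΣFx = 0 ⇒ N_wall = f, so at the slipping point N = 584.6 N.
Substituting: 584.6×2.254 = 158.8 + 524.8·d ⇒ d = (1318 − 158.8) / 524.8 = 2.21 m.

d ≈ 2.21 m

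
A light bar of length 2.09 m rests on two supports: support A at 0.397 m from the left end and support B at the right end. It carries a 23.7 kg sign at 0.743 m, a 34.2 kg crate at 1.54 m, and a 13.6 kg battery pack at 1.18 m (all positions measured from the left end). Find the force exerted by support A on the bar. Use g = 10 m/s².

R_A ≈ 373 N

Take moments about support B.
Sign: 23.7 × 10 = 237 N down at 0.743 m → arm 1.347 m, τ = 237 × 1.347 = 319.2 N·m counterclockwise.
Crate: 34.2 × 10 = 342 N down at 1.54 m → arm 0.55 m, τ = 342 × 0.55 = 188.1 N·m counterclockwise.
Battery pack: 13.6 × 10 = 136 N down at 1.18 m → arm 0.91 m, τ = 136 × 0.91 = 123.8 N·m counterclockwise.
Net load moment about support B = 631.1 N·m counterclockwise.
Reaction R at support A is upward at 0.397 m, arm 1.693 m → moment R × 1.693 clockwise.
For rotational equilibrium, R × 1.693 = 631.1, so R = 373 N.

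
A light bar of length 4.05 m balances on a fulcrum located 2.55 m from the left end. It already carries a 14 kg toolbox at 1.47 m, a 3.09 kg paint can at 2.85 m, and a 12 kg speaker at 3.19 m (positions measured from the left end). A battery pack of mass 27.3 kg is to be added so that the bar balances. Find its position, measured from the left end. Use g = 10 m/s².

x ≈ 2.79 m from the left end

Take moments about the fulcrum (at 2.55 m from the left end).
Toolbox: 14 × 10 = 140 N down at 1.47 m → arm 1.08 m, τ = 140 × 1.08 = 151.2 N·m counterclockwise.
Paint can: 3.09 × 10 = 30.9 N down at 2.85 m → arm 0.3 m, τ = 30.9 × 0.3 = 9.27 N·m clockwise.
Speaker: 12 × 10 = 120 N down at 3.19 m → arm 0.64 m, τ = 120 × 0.64 = 76.8 N·m clockwise.
Net moment of existing loads = 65.13 N·m counterclockwise.
The battery pack weighs 27.3 × 10 = 273 N and must supply an equal clockwise moment, so its lever arm about the fulcrum is 65.13 / 273 = 0.239 m.
That puts it at 2.55 + 0.239 = 2.79 m from the left end.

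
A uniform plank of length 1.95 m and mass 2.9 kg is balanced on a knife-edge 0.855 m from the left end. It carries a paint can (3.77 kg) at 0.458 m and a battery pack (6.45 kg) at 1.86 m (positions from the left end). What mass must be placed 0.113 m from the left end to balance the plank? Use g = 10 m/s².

Choose the knife-edge (at 0.855 m from the left end) as the axis so the support reaction has zero arm there.
Beam weight: 2.9 × 10 = 29 N down at 0.975 m → arm 0.12 m, τ = 29 × 0.12 = 3.48 N·m clockwise.
Paint can: 3.77 × 10 = 37.7 N down at 0.458 m → arm 0.397 m, τ = 37.7 × 0.397 = 14.97 N·m counterclockwise.
Battery pack: 6.45 × 10 = 64.5 N down at 1.86 m → arm 1.005 m, τ = 64.5 × 1.005 = 64.82 N·m clockwise.
Net moment of known loads = 53.33 N·m clockwise.
An unknown mass m at 0.113 m has arm 0.742 m; its moment is m·g·0.742 counterclockwise.
For rotational equilibrium, m × 10 × 0.742 = 53.33, so m = 53.33 / (10 × 0.742) = 7.19 kg.

m ≈ 7.19 kg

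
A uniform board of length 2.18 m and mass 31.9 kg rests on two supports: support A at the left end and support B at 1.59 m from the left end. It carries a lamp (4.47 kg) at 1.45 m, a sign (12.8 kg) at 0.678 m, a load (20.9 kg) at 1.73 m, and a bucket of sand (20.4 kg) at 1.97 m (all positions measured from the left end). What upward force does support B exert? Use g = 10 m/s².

R_B ≈ 794 N

About support A:
Beam weight: 31.9 × 10 = 319 N down at 1.09 m → arm 1.09 m, τ = 319 × 1.09 = 347.7 N·m clockwise.
Lamp: 4.47 × 10 = 44.7 N down at 1.45 m → arm 1.45 m, τ = 44.7 × 1.45 = 64.81 N·m clockwise.
Sign: 12.8 × 10 = 128 N down at 0.678 m → arm 0.678 m, τ = 128 × 0.678 = 86.78 N·m clockwise.
Load: 20.9 × 10 = 209 N down at 1.73 m → arm 1.73 m, τ = 209 × 1.73 = 361.6 N·m clockwise.
Bucket of sand: 20.4 × 10 = 204 N down at 1.97 m → arm 1.97 m, τ = 204 × 1.97 = 401.9 N·m clockwise.
Net load moment about support A = 1263 N·m clockwise.
Reaction R at support B is upward at 1.59 m, arm 1.59 m → moment R × 1.59 counterclockwise.
Setting net torque to zero: R × 1.59 = 1263 → R = 794 N.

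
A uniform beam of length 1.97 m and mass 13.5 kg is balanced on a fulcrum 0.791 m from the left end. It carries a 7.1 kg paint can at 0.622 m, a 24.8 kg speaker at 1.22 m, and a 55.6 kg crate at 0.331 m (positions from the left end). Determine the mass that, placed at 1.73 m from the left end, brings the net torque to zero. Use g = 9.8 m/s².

Sum moments about the fulcrum (at 0.791 m from the left end) (the support reaction has zero arm there).
Beam weight: 13.5 × 9.8 = 132.3 N down at 0.985 m → arm 0.194 m, τ = 132.3 × 0.194 = 25.67 N·m clockwise.
Paint can: 7.1 × 9.8 = 69.58 N down at 0.622 m → arm 0.169 m, τ = 69.58 × 0.169 = 11.76 N·m counterclockwise.
Speaker: 24.8 × 9.8 = 243 N down at 1.22 m → arm 0.429 m, τ = 243 × 0.429 = 104.2 N·m clockwise.
Crate: 55.6 × 9.8 = 544.9 N down at 0.331 m → arm 0.46 m, τ = 544.9 × 0.46 = 250.7 N·m counterclockwise.
Net moment of known loads = 132.6 N·m counterclockwise.
An unknown mass m at 1.73 m has arm 0.939 m; its moment is m·g·0.939 clockwise.
Στ = 0 ⇒ m × 9.8 × 0.939 = 132.6 ⇒ m = 132.6 / (9.8 × 0.939) = 14.4 kg.

m ≈ 14.4 kg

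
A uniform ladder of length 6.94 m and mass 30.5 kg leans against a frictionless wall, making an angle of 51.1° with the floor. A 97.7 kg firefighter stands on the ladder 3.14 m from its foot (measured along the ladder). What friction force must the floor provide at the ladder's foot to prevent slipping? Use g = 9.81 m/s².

Choose the foot of the ladder as the axis so the floor normal and friction both act there and drop out.
Ladder weight 30.5×9.81 = 299.2 N acts at 3.47 m along the ladder; its horizontal arm is 3.47·cos51.1° = 2.179 m → τ = 652 N·m clockwise.
Firefighter: 97.7×9.81 = 958.4 N at 3.14 m → arm 1.972 m → τ = 1890 N·m clockwise.
Wall normal N acts horizontally at the top; its moment arm is the height L sinθ = 6.94·sin51.1° = 5.401 m, counterclockwise.
Setting net torque to zero: N × 5.401 = 2542 → N = 471 N.
ΣFx = 0: friction at the foot balances the wall's push, so f = N_wall = 471 N.

f ≈ 471 N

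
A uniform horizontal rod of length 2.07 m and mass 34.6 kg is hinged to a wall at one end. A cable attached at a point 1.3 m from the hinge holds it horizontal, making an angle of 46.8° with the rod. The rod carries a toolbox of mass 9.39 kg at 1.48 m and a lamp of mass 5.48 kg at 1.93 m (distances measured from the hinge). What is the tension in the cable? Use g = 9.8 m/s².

T ≈ 623 N

Sum moments about the hinge (the unknown hinge reaction has zero arm there).
Beam weight: 34.6 × 9.8 = 339.1 N down at 1.035 m → arm 1.035 m, τ = 339.1 × 1.035 = 351 N·m clockwise.
Toolbox: 9.39 × 9.8 = 92.02 N down at 1.48 m → arm 1.48 m, τ = 92.02 × 1.48 = 136.2 N·m clockwise.
Lamp: 5.48 × 9.8 = 53.7 N down at 1.93 m → arm 1.93 m, τ = 53.7 × 1.93 = 103.6 N·m clockwise.
Total clockwise load moment = 590.8 N·m.
The cable tension T acts at 1.3 m; only its component perpendicular to the rod, T sinθ, produces torque. sin 46.8° = 0.729.
Στ = 0 ⇒ T × 1.3 × 0.729 = 590.8 ⇒ T = 590.8 / 0.9477 = 623 N.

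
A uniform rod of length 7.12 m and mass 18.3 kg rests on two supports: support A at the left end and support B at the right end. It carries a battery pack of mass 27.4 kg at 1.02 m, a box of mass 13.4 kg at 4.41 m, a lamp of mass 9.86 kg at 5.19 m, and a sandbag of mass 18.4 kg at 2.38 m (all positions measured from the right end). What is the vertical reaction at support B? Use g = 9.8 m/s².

R_B ≈ 516 N

Sum moments about support A (its reaction then has zero moment arm).
Beam weight: 18.3 × 9.8 = 179.3 N down at 3.56 m → arm 3.56 m, τ = 179.3 × 3.56 = 638.3 N·m clockwise.
Battery pack: 27.4 × 9.8 = 268.5 N down at 1.02 m → arm 6.1 m, τ = 268.5 × 6.1 = 1638 N·m clockwise.
Box: 13.4 × 9.8 = 131.3 N down at 4.41 m → arm 2.71 m, τ = 131.3 × 2.71 = 355.8 N·m clockwise.
Lamp: 9.86 × 9.8 = 96.63 N down at 5.19 m → arm 1.93 m, τ = 96.63 × 1.93 = 186.5 N·m clockwise.
Sandbag: 18.4 × 9.8 = 180.3 N down at 2.38 m → arm 4.74 m, τ = 180.3 × 4.74 = 854.6 N·m clockwise.
Net load moment about support A = 3673 N·m clockwise.
Reaction R at support B is upward at 0 m, arm 7.12 m → moment R × 7.12 counterclockwise.
Στ = 0 ⇒ R × 7.12 = 3673 ⇒ R = 516 N.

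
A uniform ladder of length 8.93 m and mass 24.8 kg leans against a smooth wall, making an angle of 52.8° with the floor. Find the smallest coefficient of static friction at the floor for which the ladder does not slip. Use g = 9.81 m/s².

μ_min ≈ 0.38

Choose the foot of the ladder as the axis so the floor normal and friction both act there and drop out.
Ladder weight 24.8×9.81 = 243.3 N acts at 4.465 m along the ladder; its horizontal arm is 4.465·cos52.8° = 2.7 m → τ = 656.9 N·m clockwise.
Wall normal N acts horizontally at the top; its moment arm is the height L sinθ = 8.93·sin52.8° = 7.113 m, counterclockwise.
For rotational equilibrium, N × 7.113 = 656.9, so N = 92.35 N.
ΣFx = 0 ⇒ f = N_wall = 92.35 N. ΣFy = 0 ⇒ N_floor = 243.3 N.
μ_min = f / N_floor = 92.35 / 243.3 = 0.38.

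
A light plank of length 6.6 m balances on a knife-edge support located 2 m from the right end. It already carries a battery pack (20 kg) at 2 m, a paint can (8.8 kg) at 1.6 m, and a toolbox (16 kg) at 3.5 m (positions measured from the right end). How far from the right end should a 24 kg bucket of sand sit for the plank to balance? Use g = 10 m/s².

Choose the knife-edge support (at 2 m from the right end) as the axis so the support reaction has zero arm there.
Battery pack: acts at the knife-edge support, moment arm 0 → no torque.
Paint can: 8.8 × 10 = 88 N down at 1.6 m → arm 0.4 m, τ = 88 × 0.4 = 35.2 N·m clockwise.
Toolbox: 16 × 10 = 160 N down at 3.5 m → arm 1.5 m, τ = 160 × 1.5 = 240 N·m counterclockwise.
Net moment of existing loads = 204.8 N·m counterclockwise.
The bucket of sand weighs 24 × 10 = 240 N and must supply an equal clockwise moment, so its lever arm about the knife-edge support is 204.8 / 240 = 0.853 m.
That puts it at 2 − 0.853 = 1.15 m from the right end.

x ≈ 1.15 m from the right end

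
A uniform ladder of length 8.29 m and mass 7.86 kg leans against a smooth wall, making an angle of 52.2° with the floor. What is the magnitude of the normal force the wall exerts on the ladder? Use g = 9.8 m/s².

Taking torques about the foot of the ladder:
Ladder weight 7.86×9.8 = 77.03 N acts at 4.145 m along the ladder; its horizontal arm is 4.145·cos52.2° = 2.54 m → τ = 195.7 N·m clockwise.
Wall normal N acts horizontally at the top; its moment arm is the height L sinθ = 8.29·sin52.2° = 6.55 m, counterclockwise.
Setting net torque to zero: N × 6.55 = 195.7 → N = 29.9 N.

N_wall ≈ 29.9 N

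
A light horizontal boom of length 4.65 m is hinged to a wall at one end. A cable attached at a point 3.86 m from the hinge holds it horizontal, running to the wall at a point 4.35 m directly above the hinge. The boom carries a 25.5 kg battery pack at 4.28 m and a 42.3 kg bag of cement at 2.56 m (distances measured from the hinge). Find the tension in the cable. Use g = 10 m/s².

Sum moments about the hinge (the unknown hinge reaction has zero arm there).
Battery pack: 25.5 × 10 = 255 N down at 4.28 m → arm 4.28 m, τ = 255 × 4.28 = 1091 N·m clockwise.
Bag of cement: 42.3 × 10 = 423 N down at 2.56 m → arm 2.56 m, τ = 423 × 2.56 = 1083 N·m clockwise.
Total clockwise load moment = 2174 N·m.
The cable tension T acts at 3.86 m; only its component perpendicular to the boom, T sinθ, produces torque. sinθ = h/√(h²+d²) = 4.35/√(4.35²+3.86²) = 0.748.
Balancing moments: T × 3.86 × 0.748 = 2174, giving T = 2174 / 2.887 = 753 N.

T ≈ 753 N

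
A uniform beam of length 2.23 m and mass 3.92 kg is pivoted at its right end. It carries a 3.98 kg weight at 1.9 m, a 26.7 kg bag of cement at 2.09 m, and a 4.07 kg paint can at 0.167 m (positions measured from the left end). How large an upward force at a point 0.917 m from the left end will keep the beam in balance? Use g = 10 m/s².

F ≈ 136 N

Sum moments about the right end (the unknown pivot reaction has zero arm there).
Beam weight: 3.92 × 10 = 39.2 N down at 1.115 m → arm 1.115 m, τ = 39.2 × 1.115 = 43.71 N·m counterclockwise.
Weight: 3.98 × 10 = 39.8 N down at 1.9 m → arm 0.33 m, τ = 39.8 × 0.33 = 13.13 N·m counterclockwise.
Bag of cement: 26.7 × 10 = 267 N down at 2.09 m → arm 0.14 m, τ = 267 × 0.14 = 37.38 N·m counterclockwise.
Paint can: 4.07 × 10 = 40.7 N down at 0.167 m → arm 2.063 m, τ = 40.7 × 2.063 = 83.96 N·m counterclockwise.
Net moment of the loads = 178.2 N·m counterclockwise.
The upward force F acts at a point 0.917 m from the left end, arm 1.313 m, giving F × 1.313 clockwise.
Balancing moments: F × 1.313 = 178.2, giving F = 178.2 / 1.313 = 136 N.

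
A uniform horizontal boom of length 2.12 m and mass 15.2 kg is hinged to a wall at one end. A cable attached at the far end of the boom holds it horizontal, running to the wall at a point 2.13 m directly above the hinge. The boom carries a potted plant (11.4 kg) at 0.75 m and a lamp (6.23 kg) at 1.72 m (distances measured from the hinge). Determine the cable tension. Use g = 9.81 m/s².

T ≈ 231 N

Taking torques about the hinge:
Beam weight: 15.2 × 9.81 = 149.1 N down at 1.06 m → arm 1.06 m, τ = 149.1 × 1.06 = 158 N·m clockwise.
Potted plant: 11.4 × 9.81 = 111.8 N down at 0.75 m → arm 0.75 m, τ = 111.8 × 0.75 = 83.85 N·m clockwise.
Lamp: 6.23 × 9.81 = 61.12 N down at 1.72 m → arm 1.72 m, τ = 61.12 × 1.72 = 105.1 N·m clockwise.
Total clockwise load moment = 346.9 N·m.
The cable tension T acts at 2.12 m; only its component perpendicular to the boom, T sinθ, produces torque. sinθ = h/√(h²+d²) = 2.13/√(2.13²+2.12²) = 0.7088.
Setting net torque to zero: T × 2.12 × 0.7088 = 346.9 → T = 346.9 / 1.503 = 231 N.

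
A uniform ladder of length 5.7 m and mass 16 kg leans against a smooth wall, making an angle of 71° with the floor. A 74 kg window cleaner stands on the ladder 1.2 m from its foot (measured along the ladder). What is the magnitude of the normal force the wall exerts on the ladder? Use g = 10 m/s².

Take moments about the foot of the ladder.
Ladder weight 16×10 = 160 N acts at 2.85 m along the ladder; its horizontal arm is 2.85·cos71° = 0.9279 m → τ = 148.5 N·m clockwise.
Window cleaner: 74×10 = 740 N at 1.2 m → arm 0.3907 m → τ = 289.1 N·m clockwise.
Wall normal N acts horizontally at the top; its moment arm is the height L sinθ = 5.7·sin71° = 5.389 m, counterclockwise.
For rotational equilibrium, N × 5.389 = 437.6, so N = 81.2 N.

N_wall ≈ 81.2 N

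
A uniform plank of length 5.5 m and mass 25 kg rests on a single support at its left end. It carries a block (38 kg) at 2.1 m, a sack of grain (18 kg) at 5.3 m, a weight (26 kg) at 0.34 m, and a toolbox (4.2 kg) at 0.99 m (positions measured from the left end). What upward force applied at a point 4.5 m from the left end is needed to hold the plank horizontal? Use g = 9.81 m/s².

Sum moments about the left end (the unknown pivot reaction has zero arm there).
Beam weight: 25 × 9.81 = 245.2 N down at 2.75 m → arm 2.75 m, τ = 245.2 × 2.75 = 674.3 N·m clockwise.
Block: 38 × 9.81 = 372.8 N down at 2.1 m → arm 2.1 m, τ = 372.8 × 2.1 = 782.9 N·m clockwise.
Sack of grain: 18 × 9.81 = 176.6 N down at 5.3 m → arm 5.3 m, τ = 176.6 × 5.3 = 936 N·m clockwise.
Weight: 26 × 9.81 = 255.1 N down at 0.34 m → arm 0.34 m, τ = 255.1 × 0.34 = 86.73 N·m clockwise.
Toolbox: 4.2 × 9.81 = 41.2 N down at 0.99 m → arm 0.99 m, τ = 41.2 × 0.99 = 40.79 N·m clockwise.
Net moment of the loads = 2521 N·m clockwise.
The upward force F acts at a point 4.5 m from the left end, arm 4.5 m, giving F × 4.5 counterclockwise.
Στ = 0 ⇒ F × 4.5 = 2521 ⇒ F = 2521 / 4.5 = 560 N.

F ≈ 560 N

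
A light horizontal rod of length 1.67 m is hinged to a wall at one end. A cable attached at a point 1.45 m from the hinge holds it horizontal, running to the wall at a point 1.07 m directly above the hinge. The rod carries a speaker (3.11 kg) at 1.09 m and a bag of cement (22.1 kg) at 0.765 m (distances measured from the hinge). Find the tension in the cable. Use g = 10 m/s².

Taking torques about the hinge:
Speaker: 3.11 × 10 = 31.1 N down at 1.09 m → arm 1.09 m, τ = 31.1 × 1.09 = 33.9 N·m clockwise.
Bag of cement: 22.1 × 10 = 221 N down at 0.765 m → arm 0.765 m, τ = 221 × 0.765 = 169.1 N·m clockwise.
Total clockwise load moment = 203 N·m.
The cable tension T acts at 1.45 m; only its component perpendicular to the rod, T sinθ, produces torque. sinθ = h/√(h²+d²) = 1.07/√(1.07²+1.45²) = 0.5938.
For rotational equilibrium, T × 1.45 × 0.5938 = 203, so T = 203 / 0.861 = 236 N.

T ≈ 236 N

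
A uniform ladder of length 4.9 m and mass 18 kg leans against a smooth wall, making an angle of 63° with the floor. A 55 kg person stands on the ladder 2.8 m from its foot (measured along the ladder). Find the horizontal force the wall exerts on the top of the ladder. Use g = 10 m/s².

N_wall ≈ 206 N

Taking torques about the foot of the ladder:
Ladder weight 18×10 = 180 N acts at 2.45 m along the ladder; its horizontal arm is 2.45·cos63° = 1.112 m → τ = 200.2 N·m clockwise.
Person: 55×10 = 550 N at 2.8 m → arm 1.271 m → τ = 699 N·m clockwise.
Wall normal N acts horizontally at the top; its moment arm is the height L sinθ = 4.9·sin63° = 4.366 m, counterclockwise.
Setting net torque to zero: N × 4.366 = 899.2 → N = 206 N.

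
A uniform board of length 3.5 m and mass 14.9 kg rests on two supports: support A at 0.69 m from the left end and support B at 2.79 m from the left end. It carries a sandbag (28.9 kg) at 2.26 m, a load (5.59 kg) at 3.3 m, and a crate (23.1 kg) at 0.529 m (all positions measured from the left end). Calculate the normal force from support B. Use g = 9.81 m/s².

R_B ≈ 337 N

Sum moments about support A (its reaction then has zero moment arm).
Beam weight: 14.9 × 9.81 = 146.2 N down at 1.75 m → arm 1.06 m, τ = 146.2 × 1.06 = 155 N·m clockwise.
Sandbag: 28.9 × 9.81 = 283.5 N down at 2.26 m → arm 1.57 m, τ = 283.5 × 1.57 = 445.1 N·m clockwise.
Load: 5.59 × 9.81 = 54.84 N down at 3.3 m → arm 2.61 m, τ = 54.84 × 2.61 = 143.1 N·m clockwise.
Crate: 23.1 × 9.81 = 226.6 N down at 0.529 m → arm 0.161 m, τ = 226.6 × 0.161 = 36.48 N·m counterclockwise.
Net load moment about support A = 706.7 N·m clockwise.
Reaction R at support B is upward at 2.79 m, arm 2.1 m → moment R × 2.1 counterclockwise.
Balancing moments: R × 2.1 = 706.7, giving R = 337 N.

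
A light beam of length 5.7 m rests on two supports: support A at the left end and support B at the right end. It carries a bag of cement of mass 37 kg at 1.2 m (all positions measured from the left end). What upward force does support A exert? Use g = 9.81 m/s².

R_A ≈ 287 N

Choose support B as the axis so its reaction then has zero moment arm.
Bag of cement: 37 × 9.81 = 363 N down at 1.2 m → arm 4.5 m, τ = 363 × 4.5 = 1634 N·m counterclockwise.
Net load moment about support B = 1634 N·m counterclockwise.
Reaction R at support A is upward at 0 m, arm 5.7 m → moment R × 5.7 clockwise.
Στ = 0 ⇒ R × 5.7 = 1634 ⇒ R = 287 N.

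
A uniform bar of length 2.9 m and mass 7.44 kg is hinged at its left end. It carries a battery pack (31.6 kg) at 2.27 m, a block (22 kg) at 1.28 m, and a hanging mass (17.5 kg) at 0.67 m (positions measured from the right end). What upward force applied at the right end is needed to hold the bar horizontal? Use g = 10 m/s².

About the left end:
Beam weight: 7.44 × 10 = 74.4 N down at 1.45 m → arm 1.45 m, τ = 74.4 × 1.45 = 107.9 N·m clockwise.
Battery pack: 31.6 × 10 = 316 N down at 2.27 m → arm 0.63 m, τ = 316 × 0.63 = 199.1 N·m clockwise.
Block: 22 × 10 = 220 N down at 1.28 m → arm 1.62 m, τ = 220 × 1.62 = 356.4 N·m clockwise.
Hanging mass: 17.5 × 10 = 175 N down at 0.67 m → arm 2.23 m, τ = 175 × 2.23 = 390.2 N·m clockwise.
Net moment of the loads = 1054 N·m clockwise.
The upward force F acts at the right end, arm 2.9 m, giving F × 2.9 counterclockwise.
Balancing moments: F × 2.9 = 1054, giving F = 1054 / 2.9 = 363 N.

F ≈ 363 N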